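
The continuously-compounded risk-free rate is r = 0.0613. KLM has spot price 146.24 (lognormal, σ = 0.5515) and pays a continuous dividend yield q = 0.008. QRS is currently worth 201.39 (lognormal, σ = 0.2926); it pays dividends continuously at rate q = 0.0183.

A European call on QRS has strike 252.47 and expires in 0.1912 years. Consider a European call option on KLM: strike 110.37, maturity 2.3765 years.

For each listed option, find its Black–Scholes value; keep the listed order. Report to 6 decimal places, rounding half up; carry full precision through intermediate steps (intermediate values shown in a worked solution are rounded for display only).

price(QRS call K=252.47) = 0.519581
price(KLM call K=110.37) = 67.477284

[QRS call K=252.47]
σ√T = 0.2926·√0.1912 = 0.127944
d₁ = (ln(S/K) + (r−q+σ²/2)T) / (σ√T) = (ln(201.39/252.47) + (0.0613−0.0183+0.2926²/2)·0.1912) / 0.127944 = (-0.226049 + 0.016406) / 0.127944 = -1.638557
d₂ = d₁ − σ√T = -1.638557 − 0.127944 = -1.766500
e^{−rT} = 0.988348
e^{−qT} = 0.996507
N(d₁) = 0.050653,  N(d₂) = 0.038656
price = S·e^{−qT}·N(d₁) − K·e^{−rT}·N(d₂) = 10.165333 − 9.645752 = 0.519581
[KLM call K=110.37]
σ√T = 0.5515·√2.3765 = 0.850187
d₁ = (ln(S/K) + (r−q+σ²/2)T) / (σ√T) = (ln(146.24/110.37) + (0.0613−0.008+0.5515²/2)·2.3765) / 0.850187 = (0.281411 + 0.488076) / 0.850187 = 0.905080
d₂ = d₁ − σ√T = 0.905080 − 0.850187 = 0.054893
e^{−rT} = 0.864435
e^{−qT} = 0.981168
N(d₁) = 0.817288,  N(d₂) = 0.521888
price = S·e^{−qT}·N(d₁) − K·e^{−rT}·N(d₂) = 117.269411 − 49.792128 = 67.477284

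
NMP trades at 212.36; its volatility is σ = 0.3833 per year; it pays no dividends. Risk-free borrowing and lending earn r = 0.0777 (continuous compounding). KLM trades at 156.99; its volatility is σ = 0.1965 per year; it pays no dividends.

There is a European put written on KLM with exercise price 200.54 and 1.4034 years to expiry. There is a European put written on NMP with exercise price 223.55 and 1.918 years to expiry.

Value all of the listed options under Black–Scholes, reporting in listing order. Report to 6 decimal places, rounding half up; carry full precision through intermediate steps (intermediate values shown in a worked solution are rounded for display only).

price(KLM put K=200.54) = 29.585809
price(NMP put K=223.55) = 33.198928

[KLM put K=200.54]
σ√T = 0.1965·√1.4034 = 0.232784
d₁ = (ln(S/K) + (r+σ²/2)T) / (σ√T) = (ln(156.99/200.54) + (0.0777+0.1965²/2)·1.4034) / 0.232784 = (-0.244832 + 0.136138) / 0.232784 = -0.466927
d₂ = d₁ − σ√T = -0.466927 − 0.232784 = -0.699711
e^{−rT} = 0.896691
N(−d₁) = 0.679724,  N(−d₂) = 0.757946
price = K·e^{−rT}·N(−d₂) − S·N(−d₁) = 136.295682 − 106.709874 = 29.585809
[NMP put K=223.55]
σ√T = 0.3833·√1.918 = 0.530839
d₁ = (ln(S/K) + (r+σ²/2)T) / (σ√T) = (ln(212.36/223.55) + (0.0777+0.3833²/2)·1.918) / 0.530839 = (-0.051352 + 0.289924) / 0.530839 = 0.449423
d₂ = d₁ − σ√T = 0.449423 − 0.530839 = -0.081416
e^{−rT} = 0.861544
N(−d₁) = 0.326563,  N(−d₂) = 0.532444
price = K·e^{−rT}·N(−d₂) − S·N(−d₁) = 102.547869 − 69.348942 = 33.198928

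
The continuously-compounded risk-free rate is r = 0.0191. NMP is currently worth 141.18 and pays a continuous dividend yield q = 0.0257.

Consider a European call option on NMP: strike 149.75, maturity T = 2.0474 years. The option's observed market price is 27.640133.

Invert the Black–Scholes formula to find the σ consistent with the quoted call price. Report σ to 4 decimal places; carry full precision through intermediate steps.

At σ = 0.4149 the Black–Scholes value reproduces the quote:
σ√T = 0.4149·√2.0474 = 0.593670
d₁ = (ln(S/K) + (r−q+σ²/2)T) / (σ√T) = (ln(141.18/149.75) + (0.0191−0.0257+0.4149²/2)·2.0474) / 0.593670 = (-0.058932 + 0.162709) / 0.593670 = 0.174807
d₂ = d₁ − σ√T = 0.174807 − 0.593670 = -0.418863
e^{−rT} = 0.961649
e^{−qT} = 0.948742
N(d₁) = 0.569384,  N(d₂) = 0.337658
V = S·e^{−qT}·N(d₁) − K·e^{−rT}·N(d₂) = 76.265270 − 48.625137 = 27.640133 (equal to the quote); since ∂V/∂σ > 0 for all σ, the implied volatility is unique

sigma = 0.4149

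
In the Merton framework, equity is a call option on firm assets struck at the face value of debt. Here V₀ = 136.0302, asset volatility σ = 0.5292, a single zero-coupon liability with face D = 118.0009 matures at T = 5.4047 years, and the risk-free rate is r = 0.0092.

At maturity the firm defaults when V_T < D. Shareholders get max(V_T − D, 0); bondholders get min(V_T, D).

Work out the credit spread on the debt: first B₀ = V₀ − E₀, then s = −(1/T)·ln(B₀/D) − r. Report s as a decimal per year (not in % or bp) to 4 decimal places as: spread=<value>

spread=0.0976

Equity is a call on the firm's assets struck at D = 118.0009:
d₁ = [ln(V₀/D) + (r + σ²/2)T] / (σ√T)
   = [ln(136.0302/118.0009) + (0.0092 + 0.5·0.5292²)·5.4047] / (0.5292·√5.4047)
   = [0.142185 + 0.806523] / 1.230285 = 0.771129
d₂ = d₁ − σ√T = 0.771129 − 1.230285 = -0.459156
N(d₁) = 0.779685,  N(d₂) = 0.323061,  e^(−rT) = 0.951493
E₀ = V₀·N(d₁) − D·e^(−rT)·N(d₂)
   = 136.0302·0.779685 − 118.0009·0.951493·0.323061 = 69.788336
B₀ = V₀ − E₀ = 136.0302 − 69.788336 = 66.241864
spread = −(1/T)·ln(B₀/D) − r = −(1/5.4047)·ln(66.241864/118.0009) − 0.0092 = 0.09762917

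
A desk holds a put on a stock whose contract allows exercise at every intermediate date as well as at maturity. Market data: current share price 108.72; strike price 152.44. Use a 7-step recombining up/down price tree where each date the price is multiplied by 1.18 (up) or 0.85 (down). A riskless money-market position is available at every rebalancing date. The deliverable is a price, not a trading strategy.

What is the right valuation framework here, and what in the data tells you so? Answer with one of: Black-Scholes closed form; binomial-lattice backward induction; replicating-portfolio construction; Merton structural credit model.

Key observation: early exercise of the strike-152.44 put must be checked at each of the 7 dates (spot 108.72), which forces a node-by-node comparison of intrinsic and continuation value backward from expiry.

framework: binomial-lattice backward induction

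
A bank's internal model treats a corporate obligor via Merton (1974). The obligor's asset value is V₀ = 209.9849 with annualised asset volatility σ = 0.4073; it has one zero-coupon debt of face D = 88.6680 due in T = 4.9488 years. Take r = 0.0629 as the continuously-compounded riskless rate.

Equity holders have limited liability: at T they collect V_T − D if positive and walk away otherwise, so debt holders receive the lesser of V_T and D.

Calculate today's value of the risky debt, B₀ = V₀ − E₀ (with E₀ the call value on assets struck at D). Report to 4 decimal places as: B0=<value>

Equity is a call on the firm's assets struck at D = 88.6680:
d₁ = [ln(V₀/D) + (r + σ²/2)T] / (σ√T)
   = [ln(209.9849/88.6680) + (0.0629 + 0.5·0.4073²)·4.9488] / (0.4073·√4.9488)
   = [0.862137 + 0.721766] / 0.906075 = 1.748091
d₂ = d₁ − σ√T = 1.748091 − 0.906075 = 0.842016
N(d₁) = 0.959776,  N(d₂) = 0.800110,  e^(−rT) = 0.732509
E₀ = V₀·N(d₁) − D·e^(−rT)·N(d₂)
   = 209.9849·0.959776 − 88.6680·0.732509·0.800110 = 149.571177
B₀ = V₀ − E₀ = 209.9849 − 149.571177 = 60.413723

B0=60.4137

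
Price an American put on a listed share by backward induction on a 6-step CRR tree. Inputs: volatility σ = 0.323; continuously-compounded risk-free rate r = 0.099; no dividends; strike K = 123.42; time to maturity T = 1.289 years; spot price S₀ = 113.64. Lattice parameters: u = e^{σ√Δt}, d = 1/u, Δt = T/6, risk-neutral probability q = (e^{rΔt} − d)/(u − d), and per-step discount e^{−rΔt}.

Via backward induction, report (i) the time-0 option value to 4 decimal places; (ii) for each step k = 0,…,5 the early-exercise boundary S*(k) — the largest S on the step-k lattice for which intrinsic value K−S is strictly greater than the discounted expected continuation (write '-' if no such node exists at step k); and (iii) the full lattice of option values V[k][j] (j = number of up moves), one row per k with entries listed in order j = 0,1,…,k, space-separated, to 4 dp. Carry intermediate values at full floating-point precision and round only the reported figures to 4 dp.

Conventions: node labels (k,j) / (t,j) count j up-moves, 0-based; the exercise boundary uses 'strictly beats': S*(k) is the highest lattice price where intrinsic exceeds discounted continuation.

Δt=0.21483, u=1.16150, d=0.86096, q=0.53417, disc=e^(-rΔt)=0.97896
k=6 terminal: V=max(K-S,0) → 77.1372 60.9809 39.1847 9.7800 0.0000 0.0000 0.0000
k=5: j=0 S=53.7574 intr=69.6626 cont=67.0654 V=69.6626[EX]; j=1 S=72.5229 intr=50.8971 cont=48.2998 V=50.8971[EX]; j=2 S=97.8391 intr=25.5809 cont=22.9836 V=25.5809[EX]; j=3 S=131.9927 intr=0.0000 cont=4.4600 V=4.4600[hold]; j=4 S=178.0685 intr=0.0000 cont=0.0000 V=0.0000[hold]; j=5 S=240.2284 intr=0.0000 cont=0.0000 V=0.0000[hold]  S*(5)=97.8391
k=4: j=0 S=62.4391 intr=60.9809 cont=58.3836 V=60.9809[EX]; j=1 S=84.2353 intr=39.1847 cont=36.5875 V=39.1847[EX]; j=2 S=113.6400 intr=9.7800 cont=13.9979 V=13.9979[hold]; j=3 S=153.3093 intr=0.0000 cont=2.0339 V=2.0339[hold]; j=4 S=206.8262 intr=0.0000 cont=0.0000 V=0.0000[hold]  S*(4)=84.2353
k=3: j=0 S=72.5229 intr=50.8971 cont=48.2998 V=50.8971[EX]; j=1 S=97.8391 intr=25.5809 cont=25.1893 V=25.5809[EX]; j=2 S=131.9927 intr=0.0000 cont=7.4470 V=7.4470[hold]; j=3 S=178.0685 intr=0.0000 cont=0.9275 V=0.9275[hold]  S*(3)=97.8391
k=2: j=0 S=84.2353 intr=39.1847 cont=36.5875 V=39.1847[EX]; j=1 S=113.6400 intr=9.7800 cont=15.5599 V=15.5599[hold]; j=2 S=153.3093 intr=0.0000 cont=3.8811 V=3.8811[hold]  S*(2)=84.2353
k=1: j=0 S=97.8391 intr=25.5809 cont=26.0061 V=26.0061[hold]; j=1 S=131.9927 intr=0.0000 cont=9.1253 V=9.1253[hold]  S*(1)=-
k=0: j=0 S=113.6400 intr=9.7800 cont=16.6314 V=16.6314[hold]  S*(0)=-

price = 16.6314
boundary = - - 84.2353 97.8391 84.2353 97.8391
tree:
16.6314
26.0061 9.1253
39.1847 15.5599 3.8811
50.8971 25.5809 7.4470 0.9275
60.9809 39.1847 13.9979 2.0339 0.0000
69.6626 50.8971 25.5809 4.4600 0.0000 0.0000
77.1372 60.9809 39.1847 9.7800 0.0000 0.0000 0.0000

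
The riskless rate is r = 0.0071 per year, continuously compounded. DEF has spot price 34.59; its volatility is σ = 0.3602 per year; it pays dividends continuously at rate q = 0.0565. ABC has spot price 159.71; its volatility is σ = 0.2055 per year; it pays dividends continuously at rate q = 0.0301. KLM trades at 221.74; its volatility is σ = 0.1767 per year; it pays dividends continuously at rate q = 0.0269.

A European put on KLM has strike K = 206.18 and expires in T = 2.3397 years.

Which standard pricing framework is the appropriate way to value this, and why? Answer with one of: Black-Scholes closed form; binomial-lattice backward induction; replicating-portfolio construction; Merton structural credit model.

Key observation: a European-exercise option on KLM struck at 206.18 — a GBM underlying with constant parameters — admits an analytic price: the data contain no early exercise, no discrete tree, no debt structure.

framework: Black-Scholes closed form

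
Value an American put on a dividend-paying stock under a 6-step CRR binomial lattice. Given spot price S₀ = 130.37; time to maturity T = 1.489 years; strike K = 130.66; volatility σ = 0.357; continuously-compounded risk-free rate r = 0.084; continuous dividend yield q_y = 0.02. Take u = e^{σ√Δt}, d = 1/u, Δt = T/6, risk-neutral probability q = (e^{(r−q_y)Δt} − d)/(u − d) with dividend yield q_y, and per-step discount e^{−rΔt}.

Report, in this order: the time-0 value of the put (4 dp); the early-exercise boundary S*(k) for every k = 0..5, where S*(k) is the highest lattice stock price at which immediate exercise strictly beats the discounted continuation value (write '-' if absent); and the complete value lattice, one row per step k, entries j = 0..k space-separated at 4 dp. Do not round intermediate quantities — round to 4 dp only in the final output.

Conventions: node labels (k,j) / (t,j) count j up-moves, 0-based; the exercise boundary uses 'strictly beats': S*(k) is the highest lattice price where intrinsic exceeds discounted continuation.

price = 16.9878
boundary = - - 91.3491 76.4658 91.3491 109.1292
tree:
16.9878
26.3460 8.3607
39.3109 14.5123 2.5716
54.1942 24.4304 5.2221 0.0340
66.6526 39.3109 10.6038 0.0694 0.0000
77.0811 54.1942 21.5308 0.1419 0.0000 0.0000
85.8106 66.6526 39.3109 0.2900 0.0000 0.0000 0.0000

params: Δt=0.24817 u=1.19464 d=0.83707 q=0.50043 e^(-rΔt)=0.97937
t_6 payoffs: 85.8106 66.6526 39.3109 0.2900 0.0000 0.0000 0.0000
t_5: node(5,0) S=53.5789 payoff=77.0811 vs cont=74.6508 → 77.0811 [stop]  node(5,1) S=76.4658 payoff=54.1942 vs cont=51.8772 → 54.1942 [stop]  node(5,2) S=109.1292 payoff=21.5308 vs cont=19.3756 → 21.5308 [stop]  node(5,3) S=155.7451 payoff=0.0000 vs cont=0.1419 → 0.1419 [wait]  node(5,4) S=222.2737 payoff=0.0000 vs cont=0.0000 → 0.0000 [wait]  node(5,5) S=317.2208 payoff=0.0000 vs cont=0.0000 → 0.0000 [wait]  ⇒ S*(5)=109.1292
t_4: node(4,0) S=64.0074 payoff=66.6526 vs cont=64.2739 → 66.6526 [stop]  node(4,1) S=91.3491 payoff=39.3109 vs cont=37.0677 → 39.3109 [stop]  node(4,2) S=130.3700 payoff=0.2900 vs cont=10.6038 → 10.6038 [wait]  node(4,3) S=186.0592 payoff=0.0000 vs cont=0.0694 → 0.0694 [wait]  node(4,4) S=265.5369 payoff=0.0000 vs cont=0.0000 → 0.0000 [wait]  ⇒ S*(4)=91.3491
t_3: node(3,0) S=76.4658 payoff=54.1942 vs cont=51.8772 → 54.1942 [stop]  node(3,1) S=109.1292 payoff=21.5308 vs cont=24.4304 → 24.4304 [wait]  node(3,2) S=155.7451 payoff=0.0000 vs cont=5.2221 → 5.2221 [wait]  node(3,3) S=222.2737 payoff=0.0000 vs cont=0.0340 → 0.0340 [wait]  ⇒ S*(3)=76.4658
t_2: node(2,0) S=91.3491 payoff=39.3109 vs cont=38.4888 → 39.3109 [stop]  node(2,1) S=130.3700 payoff=0.2900 vs cont=14.5123 → 14.5123 [wait]  node(2,2) S=186.0592 payoff=0.0000 vs cont=2.5716 → 2.5716 [wait]  ⇒ S*(2)=91.3491
t_1: node(1,0) S=109.1292 payoff=21.5308 vs cont=26.3460 → 26.3460 [wait]  node(1,1) S=155.7451 payoff=0.0000 vs cont=8.3607 → 8.3607 [wait]  ⇒ S*(1)=-
t_0: node(0,0) S=130.3700 payoff=0.2900 vs cont=16.9878 → 16.9878 [wait]  ⇒ S*(0)=-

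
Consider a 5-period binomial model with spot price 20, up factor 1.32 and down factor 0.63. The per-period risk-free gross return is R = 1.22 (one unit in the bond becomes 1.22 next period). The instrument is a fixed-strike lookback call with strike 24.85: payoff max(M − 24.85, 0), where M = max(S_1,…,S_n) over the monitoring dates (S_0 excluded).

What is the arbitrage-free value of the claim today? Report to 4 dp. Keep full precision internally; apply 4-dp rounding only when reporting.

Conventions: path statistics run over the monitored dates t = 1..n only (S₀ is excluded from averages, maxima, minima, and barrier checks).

With p* = (R−d)/(u−d) = 0.8551, sum probability × payoff across the paths and divide by R^5.
Enumerate all 2^5 = 32 price paths (U = up ×1.32, D = down ×0.63); each path with k up-moves has probability p*^k·(1−p*)^(5−k).
DDDDD: M=12.6000, payoff=0.0000, prob=0.000064
UDDDD: M=26.4000, payoff=1.5500, prob=0.000377
DUDDD: M=16.6320, payoff=0.0000, prob=0.000377
UUDDD: M=34.8480, payoff=9.9980, prob=0.002226
DDUDD: M=12.6000, payoff=0.0000, prob=0.000377
UDUDD: M=26.4000, payoff=1.5500, prob=0.002226
DUUDD: M=21.9542, payoff=0.0000, prob=0.002226
UUUDD: M=45.9994, payoff=21.1494, prob=0.013131
DDDUD: M=12.6000, payoff=0.0000, prob=0.000377
UDDUD: M=26.4000, payoff=1.5500, prob=0.002226
DUDUD: M=16.6320, payoff=0.0000, prob=0.002226
UUDUD: M=34.8480, payoff=9.9980, prob=0.013131
DDUUD: M=13.8312, payoff=0.0000, prob=0.002226
UDUUD: M=28.9796, payoff=4.1296, prob=0.013131
DUUUD: M=28.9796, payoff=4.1296, prob=0.013131
UUUUD: M=60.7192, payoff=35.8692, prob=0.077475
DDDDU: M=12.6000, payoff=0.0000, prob=0.000377
UDDDU: M=26.4000, payoff=1.5500, prob=0.002226
DUDDU: M=16.6320, payoff=0.0000, prob=0.002226
UUDDU: M=34.8480, payoff=9.9980, prob=0.013131
DDUDU: M=12.6000, payoff=0.0000, prob=0.002226
UDUDU: M=26.4000, payoff=1.5500, prob=0.013131
DUUDU: M=21.9542, payoff=0.0000, prob=0.013131
UUUDU: M=45.9994, payoff=21.1494, prob=0.077475
DDDUU: M=12.6000, payoff=0.0000, prob=0.002226
UDDUU: M=26.4000, payoff=1.5500, prob=0.013131
DUDUU: M=18.2571, payoff=0.0000, prob=0.013131
UUDUU: M=38.2531, payoff=13.4031, prob=0.077475
DDUUU: M=18.2571, payoff=0.0000, prob=0.013131
UDUUU: M=38.2531, payoff=13.4031, prob=0.077475
DUUUU: M=38.2531, payoff=13.4031, prob=0.077475
UUUUU: M=80.1493, payoff=55.2993, prob=0.457104
Price = Σ prob·payoff / R^5 = 33.532879 / 2.702708 = 12.4071

price = 12.4071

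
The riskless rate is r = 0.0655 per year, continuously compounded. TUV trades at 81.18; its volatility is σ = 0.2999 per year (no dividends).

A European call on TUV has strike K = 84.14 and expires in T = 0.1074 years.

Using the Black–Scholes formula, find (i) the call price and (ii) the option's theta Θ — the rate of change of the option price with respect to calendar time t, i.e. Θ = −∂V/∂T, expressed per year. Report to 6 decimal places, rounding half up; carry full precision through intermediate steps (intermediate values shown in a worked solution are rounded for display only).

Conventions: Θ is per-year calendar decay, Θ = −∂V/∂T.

price = 2.180374
Θ = -16.389017

σ√T = 0.2999·√0.1074 = 0.098283
d₁ = (ln(S/K) + (r+σ²/2)T) / (σ√T) = (ln(81.18/84.14) + (0.0655+0.2999²/2)·0.1074) / 0.098283 = (-0.035813 + 0.011864) / 0.098283 = -0.243671
d₂ = d₁ − σ√T = -0.243671 − 0.098283 = -0.341954
e^{−rT} = 0.992990
N(d₁) = 0.403743,  N(d₂) = 0.366193
Call price V = S·N(d₁) − K·e^{−rT}·N(d₂) = 32.775855 − 30.595481 = 2.180374
φ(d₁) = (1/√(2π))·e^{−d₁²/2} = 0.387273
Θ = −S·φ(d₁)·σ/(2√T) − r·K·e^{−rT}·N(d₂) = −14.385013 − 2.004004 = -16.389017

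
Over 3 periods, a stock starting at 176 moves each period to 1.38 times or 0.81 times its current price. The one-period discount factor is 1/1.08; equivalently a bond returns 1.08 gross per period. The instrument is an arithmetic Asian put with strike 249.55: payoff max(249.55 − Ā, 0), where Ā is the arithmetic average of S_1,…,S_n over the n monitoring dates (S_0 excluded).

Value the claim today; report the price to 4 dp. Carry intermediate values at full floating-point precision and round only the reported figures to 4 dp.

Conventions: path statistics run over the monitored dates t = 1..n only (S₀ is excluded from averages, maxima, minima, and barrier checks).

Risk-neutral up-probability p* = (R−d)/(u−d) = (1.08−0.81)/(1.38−0.81) = 0.4737; the claim prices as the p*-weighted sum of path payoffs discounted by R^3.
Enumerate all 2^3 = 8 price paths (U = up ×1.38, D = down ×0.81); each path with k up-moves has probability p*^k·(1−p*)^(3−k).
DDD: Ā=117.1891, payoff=132.3609, prob=0.145794
UDD: Ā=199.6555, payoff=49.8945, prob=0.131214
DUD: Ā=166.2155, payoff=83.3345, prob=0.131214
UUD: Ā=283.1819, payoff=0.0000, prob=0.118093
DDU: Ā=139.1291, payoff=110.4209, prob=0.131214
UDU: Ā=237.0347, payoff=12.5153, prob=0.118093
DUU: Ā=203.5947, payoff=45.9553, prob=0.118093
UUU: Ā=346.8650, payoff=0.0000, prob=0.106284
Price = Σ prob·payoff / R^3 = 58.172789 / 1.259712 = 46.1794

price = 46.1794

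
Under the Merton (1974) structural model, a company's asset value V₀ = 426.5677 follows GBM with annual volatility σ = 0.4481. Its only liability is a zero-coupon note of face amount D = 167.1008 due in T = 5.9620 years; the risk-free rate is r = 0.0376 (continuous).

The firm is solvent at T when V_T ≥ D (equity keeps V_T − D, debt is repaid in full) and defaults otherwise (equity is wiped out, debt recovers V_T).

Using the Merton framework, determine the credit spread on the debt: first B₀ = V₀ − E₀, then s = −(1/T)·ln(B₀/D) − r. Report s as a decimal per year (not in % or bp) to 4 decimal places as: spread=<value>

Work the structural quantities from V₀ = 426.5677 against face 167.1008:
d₁ = [ln(V₀/D) + (r + σ²/2)T] / (σ√T)
   = [ln(426.5677/167.1008) + (0.0376 + 0.5·0.4481²)·5.9620] / (0.4481·√5.9620)
   = [0.937174 + 0.822737] / 1.094135 = 1.608495
d₂ = d₁ − σ√T = 1.608495 − 1.094135 = 0.514360
N(d₁) = 0.946137,  N(d₂) = 0.696500,  e^(−rT) = 0.799178
E₀ = V₀·N(d₁) − D·e^(−rT)·N(d₂)
   = 426.5677·0.946137 − 167.1008·0.799178·0.696500 = 310.578403
B₀ = V₀ − E₀ = 426.5677 − 310.578403 = 115.989297
spread = −(1/T)·ln(B₀/D) − r = −(1/5.9620)·ln(115.989297/167.1008) − 0.0376 = 0.02363772

spread=0.0236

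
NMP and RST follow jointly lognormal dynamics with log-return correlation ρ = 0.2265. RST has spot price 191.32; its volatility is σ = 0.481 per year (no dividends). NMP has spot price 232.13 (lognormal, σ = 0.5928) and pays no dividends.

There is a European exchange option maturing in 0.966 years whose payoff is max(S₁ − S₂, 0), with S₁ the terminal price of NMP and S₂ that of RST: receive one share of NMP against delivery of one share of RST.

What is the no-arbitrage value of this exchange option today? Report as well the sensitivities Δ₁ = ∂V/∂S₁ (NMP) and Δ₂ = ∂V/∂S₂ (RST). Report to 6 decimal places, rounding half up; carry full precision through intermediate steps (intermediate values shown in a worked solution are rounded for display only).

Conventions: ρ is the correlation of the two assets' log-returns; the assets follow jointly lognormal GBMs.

σ_eff = √(σ₁² + σ₂² − 2ρσ₁σ₂) = √(0.5928² + 0.481² − 2·0.2265·0.5928·0.481) = 0.673503
d₁ = (ln(S₁/S₂) + (q₂ − q₁ + σ_eff²/2)T) / (σ_eff√T) = (ln(232.13/191.32) + (0.0 − 0.0 + 0.226803)·0.966) / 0.661954 = 0.623067
d₂ = d₁ − σ_eff√T = 0.623067 − 0.661954 = -0.038887
N(d₁) = 0.733380,  N(d₂) = 0.484490
V = S₁·e^{−q₁T}·N(d₁) − S₂·e^{−q₂T}·N(d₂) = 170.239442 − 92.692663 = 77.546779
Key observation: pricing in RST-units makes this a unit-strike call on the ratio S₁/S₂ — the risk-free rate cancels and cannot affect the value.
Δ₁ = e^{−q₁T}·N(d₁) = 0.733380;  Δ₂ = −e^{−q₂T}·N(d₂) = -0.484490

exchange price = 77.546779
Δ1 = 0.733380
Δ2 = -0.484490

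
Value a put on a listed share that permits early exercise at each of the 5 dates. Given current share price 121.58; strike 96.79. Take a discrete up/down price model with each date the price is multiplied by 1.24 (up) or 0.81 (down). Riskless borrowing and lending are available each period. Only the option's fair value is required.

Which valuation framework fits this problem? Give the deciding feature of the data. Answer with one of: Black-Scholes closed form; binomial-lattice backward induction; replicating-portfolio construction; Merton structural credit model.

framework: binomial-lattice backward induction

Key observation: the put (strike 96.79 on spot 121.58) is American-style on a 5-step discrete price model, so the early-exercise decision at every node requires stepwise backward valuation — a closed form cannot price the exercise right.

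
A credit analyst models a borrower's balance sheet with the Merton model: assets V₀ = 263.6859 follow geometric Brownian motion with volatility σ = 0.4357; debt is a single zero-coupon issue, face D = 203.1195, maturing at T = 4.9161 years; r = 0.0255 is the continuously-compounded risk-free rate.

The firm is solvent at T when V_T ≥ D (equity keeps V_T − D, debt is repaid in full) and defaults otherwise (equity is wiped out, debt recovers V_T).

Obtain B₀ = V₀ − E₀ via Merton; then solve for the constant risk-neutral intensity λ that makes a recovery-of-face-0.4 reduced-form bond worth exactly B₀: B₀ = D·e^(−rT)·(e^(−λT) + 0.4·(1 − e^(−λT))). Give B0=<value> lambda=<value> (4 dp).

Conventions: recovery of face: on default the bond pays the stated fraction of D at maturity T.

B0=133.4000 lambda=0.1129

Work the structural quantities from V₀ = 263.6859 against face 203.1195:
d₁ = [ln(V₀/D) + (r + σ²/2)T] / (σ√T)
   = [ln(263.6859/203.1195) + (0.0255 + 0.5·0.4357²)·4.9161] / (0.4357·√4.9161)
   = [0.260964 + 0.591983] / 0.966046 = 0.882926
d₂ = d₁ − σ√T = 0.882926 − 0.966046 = -0.083120
N(d₁) = 0.811362,  N(d₂) = 0.466878,  e^(−rT) = 0.882179
E₀ = V₀·N(d₁) − D·e^(−rT)·N(d₂)
   = 263.6859·0.811362 − 203.1195·0.882179·0.466878 = 130.285891
B₀ = V₀ − E₀ = 263.6859 − 130.285891 = 133.400009
e^(−λT) = (B₀·e^(rT)/D − 0.4)/(1 − 0.4) = (133.4000·1.133557/203.1195 − 0.4)/0.6 = 0.57411782
λ = −ln(0.57411782)/4.9161 = 0.112878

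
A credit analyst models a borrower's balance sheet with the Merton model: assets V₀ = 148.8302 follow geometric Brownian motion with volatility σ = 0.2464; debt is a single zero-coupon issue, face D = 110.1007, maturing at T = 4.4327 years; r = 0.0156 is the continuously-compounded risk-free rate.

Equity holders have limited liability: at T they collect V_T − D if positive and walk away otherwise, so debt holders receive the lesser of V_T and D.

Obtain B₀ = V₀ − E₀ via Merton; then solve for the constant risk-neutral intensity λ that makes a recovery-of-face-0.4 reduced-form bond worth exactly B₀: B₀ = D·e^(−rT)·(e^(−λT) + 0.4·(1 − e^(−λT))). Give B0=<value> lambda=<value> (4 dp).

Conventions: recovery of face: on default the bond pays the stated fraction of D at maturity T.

Apply the equity-as-call identities (strike 110.1007, horizon 4.4327 years):
d₁ = [ln(V₀/D) + (r + σ²/2)T] / (σ√T)
   = [ln(148.8302/110.1007) + (0.0156 + 0.5·0.2464²)·4.4327] / (0.2464·√4.4327)
   = [0.301411 + 0.203711] / 0.518770 = 0.973691
d₂ = d₁ − σ√T = 0.973691 − 0.518770 = 0.454921
N(d₁) = 0.834895,  N(d₂) = 0.675417,  e^(−rT) = 0.933187
E₀ = V₀·N(d₁) − D·e^(−rT)·N(d₂)
   = 148.8302·0.834895 − 110.1007·0.933187·0.675417 = 54.862216
B₀ = V₀ − E₀ = 148.8302 − 54.862216 = 93.967984
e^(−λT) = (B₀·e^(rT)/D − 0.4)/(1 − 0.4) = (93.9680·1.071597/110.1007 − 0.4)/0.6 = 0.85763235
λ = −ln(0.85763235)/4.4327 = 0.034647

B0=93.9680 lambda=0.0346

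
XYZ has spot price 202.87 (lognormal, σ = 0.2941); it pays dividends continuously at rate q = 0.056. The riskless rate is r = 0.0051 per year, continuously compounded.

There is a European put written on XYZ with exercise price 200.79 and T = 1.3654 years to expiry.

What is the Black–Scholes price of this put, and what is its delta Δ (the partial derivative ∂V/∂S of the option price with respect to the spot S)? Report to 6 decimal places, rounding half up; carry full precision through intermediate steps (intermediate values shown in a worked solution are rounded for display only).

price = 32.538627
Δ = -0.463348

σ√T = 0.2941·√1.3654 = 0.343657
d₁ = (ln(S/K) + (r−q+σ²/2)T) / (σ√T) = (ln(202.87/200.79) + (0.0051−0.056+0.2941²/2)·1.3654) / 0.343657 = (0.010306 − 0.010449) / 0.343657 = -0.000416
d₂ = d₁ − σ√T = -0.000416 − 0.343657 = -0.344073
e^{−rT} = 0.993061
e^{−qT} = 0.926388
N(−d₁) = 0.500166,  N(−d₂) = 0.634604
Put price V = K·e^{−rT}·N(−d₂) − S·e^{−qT}·N(−d₁) = 126.537980 − 93.999352 = 32.538627
Δ = −e^{−qT}·N(−d₁) = -0.463348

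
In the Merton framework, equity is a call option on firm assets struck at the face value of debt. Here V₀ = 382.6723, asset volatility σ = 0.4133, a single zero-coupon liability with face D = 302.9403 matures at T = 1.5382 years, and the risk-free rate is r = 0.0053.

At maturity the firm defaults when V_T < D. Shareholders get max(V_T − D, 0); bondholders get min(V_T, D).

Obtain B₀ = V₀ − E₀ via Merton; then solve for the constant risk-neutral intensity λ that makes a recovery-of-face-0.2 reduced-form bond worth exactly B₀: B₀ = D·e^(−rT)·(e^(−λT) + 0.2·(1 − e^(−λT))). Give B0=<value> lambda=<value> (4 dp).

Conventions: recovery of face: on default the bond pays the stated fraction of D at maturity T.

Work the structural quantities from V₀ = 382.6723 against face 302.9403:
d₁ = [ln(V₀/D) + (r + σ²/2)T] / (σ√T)
   = [ln(382.6723/302.9403) + (0.0053 + 0.5·0.4133²)·1.5382] / (0.4133·√1.5382)
   = [0.233643 + 0.139528] / 0.512592 = 0.728008
d₂ = d₁ − σ√T = 0.728008 − 0.512592 = 0.215416
N(d₁) = 0.766696,  N(d₂) = 0.585278,  e^(−rT) = 0.991881
E₀ = V₀·N(d₁) − D·e^(−rT)·N(d₂)
   = 382.6723·0.766696 − 302.9403·0.991881·0.585278 = 117.528334
B₀ = V₀ − E₀ = 382.6723 − 117.528334 = 265.143966
e^(−λT) = (B₀·e^(rT)/D − 0.2)/(1 − 0.2) = (265.1440·1.008186/302.9403 − 0.2)/0.8 = 0.85299955
λ = −ln(0.85299955)/1.5382 = 0.103365

B0=265.1440 lambda=0.1034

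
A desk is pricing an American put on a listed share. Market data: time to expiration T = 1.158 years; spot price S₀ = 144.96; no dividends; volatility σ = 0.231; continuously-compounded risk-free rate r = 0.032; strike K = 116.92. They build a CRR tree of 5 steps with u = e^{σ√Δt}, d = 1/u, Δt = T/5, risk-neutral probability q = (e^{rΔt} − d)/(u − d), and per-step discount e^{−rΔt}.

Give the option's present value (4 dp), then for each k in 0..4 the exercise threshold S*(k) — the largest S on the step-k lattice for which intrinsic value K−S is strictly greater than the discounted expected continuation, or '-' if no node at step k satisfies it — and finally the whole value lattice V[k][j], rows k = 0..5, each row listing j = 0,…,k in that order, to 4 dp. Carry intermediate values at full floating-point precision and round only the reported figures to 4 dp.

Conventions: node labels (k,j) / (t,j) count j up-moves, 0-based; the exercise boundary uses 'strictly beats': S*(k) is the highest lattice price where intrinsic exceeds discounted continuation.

params: Δt=0.23160 u=1.11758 d=0.89479 q=0.50562 e^(-rΔt)=0.99262
t_5 payoffs: 33.7725 13.0695 0.0000 0.0000 0.0000 0.0000
t_4: node(4,0) S=92.9242 payoff=23.9958 vs cont=23.1325 → 23.9958 [stop]  node(4,1) S=116.0616 payoff=0.8584 vs cont=6.4135 → 6.4135 [wait]  node(4,2) S=144.9600 payoff=0.0000 vs cont=0.0000 → 0.0000 [wait]  node(4,3) S=181.0539 payoff=0.0000 vs cont=0.0000 → 0.0000 [wait]  node(4,4) S=226.1348 payoff=0.0000 vs cont=0.0000 → 0.0000 [wait]  ⇒ S*(4)=92.9242
t_3: node(3,0) S=103.8505 payoff=13.0695 vs cont=14.9942 → 14.9942 [wait]  node(3,1) S=129.7085 payoff=0.0000 vs cont=3.1473 → 3.1473 [wait]  node(3,2) S=162.0048 payoff=0.0000 vs cont=0.0000 → 0.0000 [wait]  node(3,3) S=202.3427 payoff=0.0000 vs cont=0.0000 → 0.0000 [wait]  ⇒ S*(3)=-
t_2: node(2,0) S=116.0616 payoff=0.8584 vs cont=8.9376 → 8.9376 [wait]  node(2,1) S=144.9600 payoff=0.0000 vs cont=1.5444 → 1.5444 [wait]  node(2,2) S=181.0539 payoff=0.0000 vs cont=0.0000 → 0.0000 [wait]  ⇒ S*(2)=-
t_1: node(1,0) S=129.7085 payoff=0.0000 vs cont=5.1611 → 5.1611 [wait]  node(1,1) S=162.0048 payoff=0.0000 vs cont=0.7579 → 0.7579 [wait]  ⇒ S*(1)=-
t_0: node(0,0) S=144.9600 payoff=0.0000 vs cont=2.9130 → 2.9130 [wait]  ⇒ S*(0)=-

price = 2.9130
boundary = - - - - 92.9242
tree:
2.9130
5.1611 0.7579
8.9376 1.5444 0.0000
14.9942 3.1473 0.0000 0.0000
23.9958 6.4135 0.0000 0.0000 0.0000
33.7725 13.0695 0.0000 0.0000 0.0000 0.0000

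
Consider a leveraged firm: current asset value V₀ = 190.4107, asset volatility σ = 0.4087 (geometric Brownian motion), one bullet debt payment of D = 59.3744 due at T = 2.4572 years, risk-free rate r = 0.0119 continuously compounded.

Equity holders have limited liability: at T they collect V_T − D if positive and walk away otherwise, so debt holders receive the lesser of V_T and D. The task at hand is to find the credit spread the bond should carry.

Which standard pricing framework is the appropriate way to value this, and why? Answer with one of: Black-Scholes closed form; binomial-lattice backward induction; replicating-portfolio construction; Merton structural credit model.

framework: Merton structural credit model

Key observation: the asked-for credit quantity lives on the firm's capital structure — asset value, asset volatility, debt face 59.3744 — which is the structural model's domain.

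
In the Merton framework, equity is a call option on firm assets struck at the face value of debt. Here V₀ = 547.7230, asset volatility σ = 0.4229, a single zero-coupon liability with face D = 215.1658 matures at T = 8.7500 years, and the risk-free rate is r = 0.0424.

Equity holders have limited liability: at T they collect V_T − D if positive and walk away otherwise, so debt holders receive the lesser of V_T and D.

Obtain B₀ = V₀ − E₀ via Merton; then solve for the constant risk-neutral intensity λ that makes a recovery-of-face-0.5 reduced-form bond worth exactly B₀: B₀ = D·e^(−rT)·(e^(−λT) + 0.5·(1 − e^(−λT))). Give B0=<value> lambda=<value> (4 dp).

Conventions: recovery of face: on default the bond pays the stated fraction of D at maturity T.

With assets at 547.7230 and a single debt payment of 215.1658 at 8.7500 years:
d₁ = [ln(V₀/D) + (r + σ²/2)T] / (σ√T)
   = [ln(547.7230/215.1658) + (0.0424 + 0.5·0.4229²)·8.7500] / (0.4229·√8.7500)
   = [0.934361 + 1.153444] / 1.250955 = 1.668969
d₂ = d₁ − σ√T = 1.668969 − 1.250955 = 0.418014
N(d₁) = 0.952438,  N(d₂) = 0.662031,  e^(−rT) = 0.690044
E₀ = V₀·N(d₁) − D·e^(−rT)·N(d₂)
   = 547.7230·0.952438 − 215.1658·0.690044·0.662031 = 423.377954
B₀ = V₀ − E₀ = 547.7230 − 423.377954 = 124.345046
e^(−λT) = (B₀·e^(rT)/D − 0.5)/(1 − 0.5) = (124.3450·1.449183/215.1658 − 0.5)/0.5 = 0.67497501
λ = −ln(0.67497501)/8.7500 = 0.044923

B0=124.3450 lambda=0.0449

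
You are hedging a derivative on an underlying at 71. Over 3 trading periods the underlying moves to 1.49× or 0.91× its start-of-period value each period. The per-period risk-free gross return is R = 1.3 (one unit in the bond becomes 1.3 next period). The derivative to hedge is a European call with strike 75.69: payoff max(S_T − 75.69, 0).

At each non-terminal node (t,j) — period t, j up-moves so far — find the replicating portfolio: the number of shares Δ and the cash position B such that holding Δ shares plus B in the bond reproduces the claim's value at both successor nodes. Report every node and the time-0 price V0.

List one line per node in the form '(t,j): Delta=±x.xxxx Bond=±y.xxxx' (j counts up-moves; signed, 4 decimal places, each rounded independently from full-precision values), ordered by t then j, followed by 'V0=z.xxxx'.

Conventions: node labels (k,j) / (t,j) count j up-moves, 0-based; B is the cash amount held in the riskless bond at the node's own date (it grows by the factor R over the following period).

Arbitrage-free pricing uses the up-move probability p* = (R−d)/(u−d) = 0.6724, discounting each step at R = 1.3.
Terminal payoffs: V(3,0)=0.0000, V(3,1)=11.9147, V(3,2)=67.7507, V(3,3)=159.1744
(2,0): S=58.7951. Δ = (V_up−V_dn)/(S_up−S_dn) = (11.9147−0.0000)/(87.6047−53.5035) = 0.3494. V = [p*·11.9147 + (1−p*)·0.0000]/1.3 = 6.1628. B = V − Δ·S = -14.3798.
(2,1): S=96.2689. Δ = (V_up−V_dn)/(S_up−S_dn) = (67.7507−11.9147)/(143.4407−87.6047) = 1.0000. V = [p*·67.7507 + (1−p*)·11.9147]/1.3 = 38.0458. B = V − Δ·S = -58.2231.
(2,2): S=157.6271. Δ = (V_up−V_dn)/(S_up−S_dn) = (159.1744−67.7507)/(234.8644−143.4407) = 1.0000. V = [p*·159.1744 + (1−p*)·67.7507]/1.3 = 99.4040. B = V − Δ·S = -58.2231.
(1,0): S=64.6100. Δ = (V_up−V_dn)/(S_up−S_dn) = (38.0458−6.1628)/(96.2689−58.7951) = 0.8508. V = [p*·38.0458 + (1−p*)·6.1628]/1.3 = 21.2318. B = V − Δ·S = -33.7389.
(1,1): S=105.7900. Δ = (V_up−V_dn)/(S_up−S_dn) = (99.4040−38.0458)/(157.6271−96.2689) = 1.0000. V = [p*·99.4040 + (1−p*)·38.0458]/1.3 = 61.0030. B = V − Δ·S = -44.7870.
(0,0): S=71.0000. Δ = (V_up−V_dn)/(S_up−S_dn) = (61.0030−21.2318)/(105.7900−64.6100) = 0.9658. V = [p*·61.0030 + (1−p*)·21.2318]/1.3 = 36.9035. B = V − Δ·S = -31.6675.
As a check, the time-0 holding Δ(0,0)·S0 + B(0,0) comes to 36.9035 — exactly V0.

(0,0): Delta=0.9658 Bond=-31.6675
(1,0): Delta=0.8508 Bond=-33.7389
(1,1): Delta=1.0000 Bond=-44.7870
(2,0): Delta=0.3494 Bond=-14.3798
(2,1): Delta=1.0000 Bond=-58.2231
(2,2): Delta=1.0000 Bond=-58.2231
V0=36.9035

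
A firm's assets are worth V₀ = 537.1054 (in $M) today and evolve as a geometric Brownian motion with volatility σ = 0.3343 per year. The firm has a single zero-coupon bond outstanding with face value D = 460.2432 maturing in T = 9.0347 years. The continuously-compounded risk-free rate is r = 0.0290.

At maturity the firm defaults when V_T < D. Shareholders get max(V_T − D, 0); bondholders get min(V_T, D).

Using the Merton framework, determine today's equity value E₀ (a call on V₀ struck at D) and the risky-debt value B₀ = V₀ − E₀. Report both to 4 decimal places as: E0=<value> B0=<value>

E0=275.9704 B0=261.1350

Work the structural quantities from V₀ = 537.1054 against face 460.2432:
d₁ = [ln(V₀/D) + (r + σ²/2)T] / (σ√T)
   = [ln(537.1054/460.2432) + (0.0290 + 0.5·0.3343²)·9.0347] / (0.3343·√9.0347)
   = [0.154439 + 0.766849] / 1.004832 = 0.916859
d₂ = d₁ − σ√T = 0.916859 − 1.004832 = -0.087973
N(d₁) = 0.820392,  N(d₂) = 0.464949,  e^(−rT) = 0.769506
E₀ = V₀·N(d₁) − D·e^(−rT)·N(d₂)
   = 537.1054·0.820392 − 460.2432·0.769506·0.464949 = 275.970407
B₀ = V₀ − E₀ = 537.1054 − 275.970407 = 261.134993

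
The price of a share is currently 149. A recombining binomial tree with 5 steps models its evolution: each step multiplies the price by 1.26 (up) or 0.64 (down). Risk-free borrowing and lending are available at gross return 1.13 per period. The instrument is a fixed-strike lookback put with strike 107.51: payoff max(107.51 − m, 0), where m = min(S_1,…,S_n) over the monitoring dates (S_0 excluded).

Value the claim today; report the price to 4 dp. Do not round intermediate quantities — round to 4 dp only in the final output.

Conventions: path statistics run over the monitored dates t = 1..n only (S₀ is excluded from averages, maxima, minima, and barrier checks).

Under the martingale measure an up-move has probability p* = 0.7903; value the claim as the probability-weighted average of per-path payoffs, discounted 5 periods at R = 1.13.
Enumerate all 2^5 = 32 price paths (U = up ×1.26, D = down ×0.64); each path with k up-moves has probability p*^k·(1−p*)^(5−k).
DDDDD: m=15.9988, payoff=91.5112, prob=0.000405
UDDDD: m=31.4975, payoff=76.0125, prob=0.001528
DUDDD: m=31.4975, payoff=76.0125, prob=0.001528
UUDDD: m=62.0108, payoff=45.4992, prob=0.005758
DDUDD: m=31.4975, payoff=76.0125, prob=0.001528
UDUDD: m=62.0108, payoff=45.4992, prob=0.005758
DUUDD: m=62.0108, payoff=45.4992, prob=0.005758
UUUDD: m=122.0837, payoff=0.0000, prob=0.021703
DDDUD: m=31.4975, payoff=76.0125, prob=0.001528
UDDUD: m=62.0108, payoff=45.4992, prob=0.005758
DUDUD: m=62.0108, payoff=45.4992, prob=0.005758
UUDUD: m=122.0837, payoff=0.0000, prob=0.021703
DDUUD: m=61.0304, payoff=46.4796, prob=0.005758
UDUUD: m=120.1536, payoff=0.0000, prob=0.021703
DUUUD: m=95.3600, payoff=12.1500, prob=0.021703
UUUUD: m=187.7400, payoff=0.0000, prob=0.081803
DDDDU: m=24.9981, payoff=82.5119, prob=0.001528
UDDDU: m=49.2149, payoff=58.2951, prob=0.005758
DUDDU: m=49.2149, payoff=58.2951, prob=0.005758
UUDDU: m=96.8919, payoff=10.6181, prob=0.021703
DDUDU: m=49.2149, payoff=58.2951, prob=0.005758
UDUDU: m=96.8919, payoff=10.6181, prob=0.021703
DUUDU: m=95.3600, payoff=12.1500, prob=0.021703
UUUDU: m=187.7400, payoff=0.0000, prob=0.081803
DDDUU: m=39.0595, payoff=68.4505, prob=0.005758
UDDUU: m=76.8983, payoff=30.6117, prob=0.021703
DUDUU: m=76.8983, payoff=30.6117, prob=0.021703
UUDUU: m=151.3935, payoff=0.0000, prob=0.081803
DDUUU: m=61.0304, payoff=46.4796, prob=0.021703
UDUUU: m=120.1536, payoff=0.0000, prob=0.081803
DUUUU: m=95.3600, payoff=12.1500, prob=0.081803
UUUUU: m=187.7400, payoff=0.0000, prob=0.308334
Price = Σ prob·payoff / R^5 = 7.925860 / 1.842435 = 4.3018

price = 4.3018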